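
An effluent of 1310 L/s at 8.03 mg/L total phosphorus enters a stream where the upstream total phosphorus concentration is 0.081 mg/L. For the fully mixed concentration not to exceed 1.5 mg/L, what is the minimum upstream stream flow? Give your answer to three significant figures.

6030 L/s

Set C_mix = 1.5: (Q·0.08100 + 1310·8.030) / (Q + 1310) = 1.5
→ Q = 1310·(8.030 − 1.5)/(1.5 − 0.08100) = 6028 L/s.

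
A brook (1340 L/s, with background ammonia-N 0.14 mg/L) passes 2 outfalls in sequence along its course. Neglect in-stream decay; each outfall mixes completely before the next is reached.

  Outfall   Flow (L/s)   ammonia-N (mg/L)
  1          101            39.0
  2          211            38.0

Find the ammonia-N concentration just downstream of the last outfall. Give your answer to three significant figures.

7.35 mg/L

After outfall 1: Q = 1340 + 101.0 = 1441 L/s; C = (1340·0.1400 + 101.0·39.00)/1441 = 2.864 mg/L.
After outfall 2: Q = 1441 + 211.0 = 1652 L/s; C = (1441·2.864 + 211.0·38.00)/1652 = 7.351 mg/L.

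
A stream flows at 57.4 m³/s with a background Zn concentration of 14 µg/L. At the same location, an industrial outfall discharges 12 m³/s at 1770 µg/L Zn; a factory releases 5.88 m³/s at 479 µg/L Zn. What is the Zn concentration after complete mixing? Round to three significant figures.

Conservation of mass: C = (57.40·14.00 + 12.00·1770 + 5.880·479.0) / 75.28 = 24860/75.28 = 330.2 µg/L.

330 µg/L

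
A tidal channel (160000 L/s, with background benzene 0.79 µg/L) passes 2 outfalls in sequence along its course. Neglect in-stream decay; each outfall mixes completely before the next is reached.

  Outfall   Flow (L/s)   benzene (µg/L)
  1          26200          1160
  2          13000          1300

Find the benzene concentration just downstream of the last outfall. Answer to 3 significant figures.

238 µg/L

Outfall 1: combined Q = 186200 L/s; C = (160000·0.7900 + 26200·1160)/186200 = 163.9 µg/L.
Outfall 2: combined Q = 199200 L/s; C = (186200·163.9 + 13000·1300)/199200 = 238.0 µg/L.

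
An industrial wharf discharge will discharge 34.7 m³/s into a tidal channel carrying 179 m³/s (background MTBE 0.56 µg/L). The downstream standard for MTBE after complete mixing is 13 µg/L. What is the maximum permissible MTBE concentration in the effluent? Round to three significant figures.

At the limit, (Qr·Cr + Qe·Cₑ)/(Qr + Qe) = 13:
Cₑ = (213.7·13 − 179.0·0.5600) / 34.70 = 77.17 µg/L.

77.2 µg/L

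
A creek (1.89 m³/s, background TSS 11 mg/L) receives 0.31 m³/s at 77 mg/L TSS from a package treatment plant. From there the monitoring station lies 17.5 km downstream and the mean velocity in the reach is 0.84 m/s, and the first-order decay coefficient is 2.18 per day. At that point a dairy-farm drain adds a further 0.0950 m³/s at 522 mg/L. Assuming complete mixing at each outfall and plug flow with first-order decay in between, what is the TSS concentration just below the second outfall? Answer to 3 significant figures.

33.1 mg/L

After mixing, C = (1.890·11.00 + 0.3100·77.00) / 2.200 = 44.66/2.200 = 20.30 mg/L; combined flow 2.200 m³/s.
Travel time t = 17.5·1000 / 0.84 = 20830 s = 5.787 h.
Decay over the reach: 20.30·exp(−kt) = 20.30·0.5912 = 12.00 mg/L.
At the second outfall, C = (2.200·12.00 + 0.09500·522.0) / (2.200 + 0.09500) = 33.11 mg/L.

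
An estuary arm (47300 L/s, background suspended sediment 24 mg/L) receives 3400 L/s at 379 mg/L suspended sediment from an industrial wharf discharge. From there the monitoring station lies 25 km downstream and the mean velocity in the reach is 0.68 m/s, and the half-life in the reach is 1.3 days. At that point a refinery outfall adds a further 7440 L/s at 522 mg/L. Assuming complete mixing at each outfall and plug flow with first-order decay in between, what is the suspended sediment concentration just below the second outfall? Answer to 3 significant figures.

After mixing, C = (47300·24.00 + 3400·379.0) / 50700 = 2424000/50700 = 47.81 mg/L; combined flow 50700 L/s.
Travel time t = 25·1000 / 0.68 = 36760 s = 10.21 h.
Half-life 1.3 d → k = ln 2 / 1.3 = 0.5332 d⁻¹.
Decay over the reach: 47.81·exp(−kt) = 47.81·0.7970 = 38.10 mg/L.
Second outfall: C = (50700·38.10 + 7440·522.0)/58140 = 100.0 mg/L.

100 mg/L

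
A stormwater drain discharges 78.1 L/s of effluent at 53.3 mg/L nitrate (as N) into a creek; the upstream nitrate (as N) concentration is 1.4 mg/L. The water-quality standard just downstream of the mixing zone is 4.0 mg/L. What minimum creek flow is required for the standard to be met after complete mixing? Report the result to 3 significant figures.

Set C_mix = 4.0: (Q·1.400 + 78.10·53.30) / (Q + 78.10) = 4.0
→ Q = 78.10·(53.30 − 4.0)/(4.0 − 1.400) = 1481 L/s.

1480 L/s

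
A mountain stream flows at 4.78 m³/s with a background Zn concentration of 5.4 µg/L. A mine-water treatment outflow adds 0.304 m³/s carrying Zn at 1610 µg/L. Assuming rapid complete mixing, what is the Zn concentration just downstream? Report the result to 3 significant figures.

Mass balance: C = (4.780·5.400 + 0.3040·1610) / 5.084 = 515.3/5.084 = 101.3 µg/L.

101 µg/L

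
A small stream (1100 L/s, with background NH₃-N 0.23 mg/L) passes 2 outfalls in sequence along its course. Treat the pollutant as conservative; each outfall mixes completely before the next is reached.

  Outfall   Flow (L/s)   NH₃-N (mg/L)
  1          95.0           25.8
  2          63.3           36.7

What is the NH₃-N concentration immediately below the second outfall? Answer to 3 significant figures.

Below outfall 1: Q → 1195 L/s, C = (1100·0.2300 + 95.00·25.80)/1195 = 2.263 mg/L.
Below outfall 2: Q → 1258 L/s, C = (1195·2.263 + 63.30·36.70)/1258 = 3.995 mg/L.

4.00 mg/L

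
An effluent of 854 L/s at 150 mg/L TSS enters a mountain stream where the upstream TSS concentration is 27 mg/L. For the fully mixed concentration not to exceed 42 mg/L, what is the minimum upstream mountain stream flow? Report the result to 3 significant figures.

6150 L/s

Set C_mix = 42: (Q·27.00 + 854.0·150.0) / (Q + 854.0) = 42
→ Q = 854.0·(150.0 − 42)/(42 − 27.00) = 6149 L/s.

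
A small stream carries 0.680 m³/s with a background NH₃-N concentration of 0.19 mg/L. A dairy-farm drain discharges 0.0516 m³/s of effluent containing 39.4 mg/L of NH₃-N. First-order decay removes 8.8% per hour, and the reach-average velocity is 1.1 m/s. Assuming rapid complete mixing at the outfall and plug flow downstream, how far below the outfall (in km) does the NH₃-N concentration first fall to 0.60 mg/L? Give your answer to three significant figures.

68.5 km

Conservation of mass: C = (0.6800·0.1900 + 0.05160·39.40) / 0.7316 = 2.162/0.7316 = 2.955 mg/L.
8.8%/h lost → k = −ln(1 − 0.088) = 0.09212 h⁻¹.
Set 2.955·exp(−k·t) = 0.60 → t = ln(2.955/0.60)/k = 62320 s = 17.31 h.
Distance = v·t = 1.1·62320 = 68550 m = 68.55 km.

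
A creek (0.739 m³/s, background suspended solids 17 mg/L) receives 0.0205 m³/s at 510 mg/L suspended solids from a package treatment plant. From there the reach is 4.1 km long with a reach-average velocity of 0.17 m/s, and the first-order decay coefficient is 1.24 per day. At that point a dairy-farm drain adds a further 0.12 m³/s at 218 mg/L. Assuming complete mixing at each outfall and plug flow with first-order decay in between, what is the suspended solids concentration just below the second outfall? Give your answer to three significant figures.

After mixing, C = (0.7390·17.00 + 0.02050·510.0) / 0.7595 = 23.02/0.7595 = 30.31 mg/L; combined flow 0.7595 m³/s.
Travel time t = 4.1·1000 / 0.17 = 24120 s = 6.699 h.
Decay over the reach: 30.31·exp(−kt) = 30.31·0.7074 = 21.44 mg/L.
At the second outfall, C = (0.7595·21.44 + 0.1200·218.0) / (0.7595 + 0.1200) = 48.26 mg/L.

48.3 mg/L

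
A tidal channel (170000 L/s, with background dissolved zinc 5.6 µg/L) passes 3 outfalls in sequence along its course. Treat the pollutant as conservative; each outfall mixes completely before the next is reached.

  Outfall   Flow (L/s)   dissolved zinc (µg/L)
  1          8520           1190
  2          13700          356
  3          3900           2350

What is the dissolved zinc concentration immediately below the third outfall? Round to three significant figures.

After outfall 1: Q = 170000 + 8520 = 178500 L/s; C = (170000·5.600 + 8520·1190)/178500 = 62.13 µg/L.
After outfall 2: Q = 178500 + 13700 = 192200 L/s; C = (178500·62.13 + 13700·356.0)/192200 = 83.07 µg/L.
After outfall 3: Q = 192200 + 3900 = 196100 L/s; C = (192200·83.07 + 3900·2350)/196100 = 128.2 µg/L.

128 µg/L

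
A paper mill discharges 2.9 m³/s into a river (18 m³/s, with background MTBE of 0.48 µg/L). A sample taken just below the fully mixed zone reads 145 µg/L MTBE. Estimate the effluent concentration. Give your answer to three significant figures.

Mass balance: 18.00·0.4800 + 2.900·Cₑ = 20.90·145.0
→ Cₑ = (20.90·145.0 − 18.00·0.4800) / 2.900 = 1042 µg/L.

1040 µg/L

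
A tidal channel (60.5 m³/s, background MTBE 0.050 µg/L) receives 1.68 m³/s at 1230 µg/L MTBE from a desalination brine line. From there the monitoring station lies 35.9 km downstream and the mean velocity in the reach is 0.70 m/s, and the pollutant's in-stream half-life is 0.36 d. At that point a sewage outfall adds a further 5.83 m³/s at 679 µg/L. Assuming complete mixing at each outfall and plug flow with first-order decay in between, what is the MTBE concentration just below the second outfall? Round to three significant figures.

After mixing, C = (60.50·0.05000 + 1.680·1230) / 62.18 = 2069/62.18 = 33.28 µg/L; combined flow 62.18 m³/s.
Travel time t = 35.9·1000 / 0.70 = 51290 s = 14.25 h.
Half-life 0.36 d → k = ln 2 / 0.36 = 1.925 d⁻¹.
First-order decay: C = 33.28·exp(−k·t) = 33.28·0.3189 = 10.61 µg/L.
Second outfall: C = (62.18·10.61 + 5.830·679.0)/68.01 = 67.91 µg/L.

67.9 µg/L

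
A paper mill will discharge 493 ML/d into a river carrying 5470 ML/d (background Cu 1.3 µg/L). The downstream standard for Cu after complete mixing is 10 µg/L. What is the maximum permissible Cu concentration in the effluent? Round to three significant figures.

At the limit, (Qr·Cr + Qe·Cₑ)/(Qr + Qe) = 10:
Cₑ = (5963·10 − 5470·1.300) / 493.0 = 106.5 µg/L.

107 µg/L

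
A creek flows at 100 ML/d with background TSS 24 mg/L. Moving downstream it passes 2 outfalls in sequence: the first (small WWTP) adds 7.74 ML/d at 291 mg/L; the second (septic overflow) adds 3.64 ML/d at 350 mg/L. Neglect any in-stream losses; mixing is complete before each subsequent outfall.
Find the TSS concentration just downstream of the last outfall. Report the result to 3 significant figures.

Outfall 1: combined Q = 107.7 ML/d; C = (100.0·24.00 + 7.740·291.0)/107.7 = 43.18 mg/L.
Outfall 2: combined Q = 111.4 ML/d; C = (107.7·43.18 + 3.640·350.0)/111.4 = 53.21 mg/L.

53.2 mg/L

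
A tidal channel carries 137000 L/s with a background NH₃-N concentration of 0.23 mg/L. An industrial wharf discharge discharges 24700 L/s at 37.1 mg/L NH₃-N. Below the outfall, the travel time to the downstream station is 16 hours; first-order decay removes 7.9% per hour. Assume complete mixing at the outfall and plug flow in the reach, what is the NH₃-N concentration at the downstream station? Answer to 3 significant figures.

Mixed concentration C = ΣQC/ΣQ = (137000·0.2300 + 24700·37.10) / 161700 = 947900/161700 = 5.862 mg/L.
7.9%/h lost → k = −ln(1 − 0.079) = 0.08230 h⁻¹.
First-order decay: C = 5.862·exp(−k·t) = 5.862·0.2680 = 1.571 mg/L.

1.57 mg/L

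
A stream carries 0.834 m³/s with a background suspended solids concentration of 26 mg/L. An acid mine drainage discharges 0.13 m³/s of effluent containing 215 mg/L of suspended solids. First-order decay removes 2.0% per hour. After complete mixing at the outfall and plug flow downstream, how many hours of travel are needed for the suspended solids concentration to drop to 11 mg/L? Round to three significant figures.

76.4 h

Conservation of mass: C = (0.8340·26.00 + 0.1300·215.0) / 0.9640 = 49.63/0.9640 = 51.49 mg/L.
2.0%/h lost → k = −ln(1 − 0.02) = 0.02020 h⁻¹.
51.49·exp(−k·t) = 11 → t = ln(51.49/11)/k = 275000 s = 76.40 h.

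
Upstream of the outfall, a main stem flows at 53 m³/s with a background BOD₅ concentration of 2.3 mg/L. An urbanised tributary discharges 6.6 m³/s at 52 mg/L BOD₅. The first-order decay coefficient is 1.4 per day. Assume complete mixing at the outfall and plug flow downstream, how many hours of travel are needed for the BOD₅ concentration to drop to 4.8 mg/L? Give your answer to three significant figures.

8.33 h

Flow-weighted average: C = (53.00·2.300 + 6.600·52.00) / 59.60 = 465.1/59.60 = 7.804 mg/L.
7.804·exp(−k·t) = 4.8 → t = ln(7.804/4.8)/k = 29990 s = 8.331 h.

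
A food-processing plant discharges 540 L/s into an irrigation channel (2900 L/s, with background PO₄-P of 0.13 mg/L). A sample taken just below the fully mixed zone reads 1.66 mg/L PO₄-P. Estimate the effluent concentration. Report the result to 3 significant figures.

Mass balance: 2900·0.1300 + 540.0·Cₑ = 3440·1.660
→ Cₑ = (3440·1.660 − 2900·0.1300) / 540.0 = 9.877 mg/L.

9.88 mg/L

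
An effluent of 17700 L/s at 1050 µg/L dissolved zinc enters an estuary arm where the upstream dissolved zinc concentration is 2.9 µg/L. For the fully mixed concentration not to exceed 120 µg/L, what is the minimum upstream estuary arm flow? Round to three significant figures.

141000 L/s

Set C_mix = 120: (Q·2.900 + 17700·1050) / (Q + 17700) = 120
→ Q = 17700·(1050 − 120)/(120 − 2.900) = 140600 L/s.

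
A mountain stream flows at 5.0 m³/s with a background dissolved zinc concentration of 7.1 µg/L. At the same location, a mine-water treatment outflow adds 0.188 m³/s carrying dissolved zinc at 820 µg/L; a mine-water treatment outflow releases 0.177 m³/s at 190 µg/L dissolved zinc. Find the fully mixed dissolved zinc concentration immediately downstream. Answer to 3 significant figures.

Flow-weighted average: C = (5.000·7.100 + 0.1880·820.0 + 0.1770·190.0) / 5.365 = 223.3/5.365 = 41.62 µg/L.

41.6 µg/L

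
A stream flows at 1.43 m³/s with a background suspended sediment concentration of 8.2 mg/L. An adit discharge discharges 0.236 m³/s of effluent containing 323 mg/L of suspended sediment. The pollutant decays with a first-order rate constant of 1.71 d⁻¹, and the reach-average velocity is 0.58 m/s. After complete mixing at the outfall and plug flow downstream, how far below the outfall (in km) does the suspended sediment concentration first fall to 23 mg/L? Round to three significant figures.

24.3 km

Conservation of mass: C = (1.430·8.200 + 0.2360·323.0) / 1.666 = 87.95/1.666 = 52.79 mg/L.
Set 52.79·exp(−k·t) = 23 → t = ln(52.79/23)/k = 41980 s = 11.66 h.
Distance = v·t = 0.58·41980 = 24350 m = 24.35 km.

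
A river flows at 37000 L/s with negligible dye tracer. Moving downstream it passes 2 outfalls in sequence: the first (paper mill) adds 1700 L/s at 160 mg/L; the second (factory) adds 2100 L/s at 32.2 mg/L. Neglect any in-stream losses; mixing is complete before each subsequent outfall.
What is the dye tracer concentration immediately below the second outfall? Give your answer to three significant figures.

Outfall 1: combined Q = 38700 L/s; C = (37000·0 + 1700·160.0)/38700 = 7.028 mg/L.
Outfall 2: combined Q = 40800 L/s; C = (38700·7.028 + 2100·32.20)/40800 = 8.324 mg/L.

8.32 mg/L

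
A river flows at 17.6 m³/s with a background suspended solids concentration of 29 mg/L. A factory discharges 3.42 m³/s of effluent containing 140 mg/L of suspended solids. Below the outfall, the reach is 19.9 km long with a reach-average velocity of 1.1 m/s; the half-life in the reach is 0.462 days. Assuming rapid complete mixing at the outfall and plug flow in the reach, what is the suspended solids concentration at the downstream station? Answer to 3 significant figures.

Flow-weighted average: C = (17.60·29.00 + 3.420·140.0) / 21.02 = 989.2/21.02 = 47.06 mg/L.
Travel time t = 19.9·1000 / 1.1 = 18090 s = 5.025 h.
Half-life 0.462 d → k = ln 2 / 0.462 = 1.500 d⁻¹.
Applying C = C₀e^(−kt): 47.06 × 0.7304 = 34.37 mg/L.

34.4 mg/L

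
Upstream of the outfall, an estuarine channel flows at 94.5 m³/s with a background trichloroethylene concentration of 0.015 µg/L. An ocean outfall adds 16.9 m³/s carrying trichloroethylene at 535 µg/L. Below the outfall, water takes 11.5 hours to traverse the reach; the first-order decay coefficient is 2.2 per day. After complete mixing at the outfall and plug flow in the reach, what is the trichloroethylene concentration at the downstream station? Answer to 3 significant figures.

After mixing, C = (94.50·0.01500 + 16.90·535.0) / 111.4 = 9043/111.4 = 81.18 µg/L.
Applying C = C₀e^(−kt): 81.18 × 0.3485 = 28.29 µg/L.

28.3 µg/L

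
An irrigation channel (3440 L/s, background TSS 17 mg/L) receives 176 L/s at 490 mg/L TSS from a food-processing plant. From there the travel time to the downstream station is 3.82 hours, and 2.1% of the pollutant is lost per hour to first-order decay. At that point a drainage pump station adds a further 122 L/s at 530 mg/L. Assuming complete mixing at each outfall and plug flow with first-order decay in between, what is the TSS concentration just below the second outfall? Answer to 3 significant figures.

Conservation of mass: C = (3440·17.00 + 176.0·490.0) / 3616 = 144700/3616 = 40.02 mg/L; combined flow 3616 L/s.
2.1%/h lost → k = −ln(1 − 0.021) = 0.02122 h⁻¹.
Decay over the reach: 40.02·exp(−kt) = 40.02·0.9221 = 36.91 mg/L.
Second outfall: C = (3616·36.91 + 122.0·530.0)/3738 = 53.00 mg/L.

53.0 mg/L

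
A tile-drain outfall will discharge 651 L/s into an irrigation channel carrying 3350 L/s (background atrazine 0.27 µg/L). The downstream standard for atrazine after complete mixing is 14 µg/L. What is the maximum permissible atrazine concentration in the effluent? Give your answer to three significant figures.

At the limit, (Qr·Cr + Qe·Cₑ)/(Qr + Qe) = 14:
Cₑ = (4001·14 − 3350·0.2700) / 651.0 = 84.65 µg/L.

84.7 µg/L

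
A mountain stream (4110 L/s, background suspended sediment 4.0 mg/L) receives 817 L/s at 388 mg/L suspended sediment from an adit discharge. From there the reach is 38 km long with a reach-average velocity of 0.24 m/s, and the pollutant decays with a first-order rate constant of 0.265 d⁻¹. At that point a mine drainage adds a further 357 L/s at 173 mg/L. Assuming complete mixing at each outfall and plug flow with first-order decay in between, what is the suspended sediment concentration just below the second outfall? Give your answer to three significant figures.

Conservation of mass: C = (4110·4.000 + 817.0·388.0) / 4927 = 333400/4927 = 67.68 mg/L; combined flow 4927 L/s.
Travel time t = 38·1000 / 0.24 = 158300 s = 43.98 h.
Applying C = C₀e^(−kt): 67.68 × 0.6153 = 41.64 mg/L.
Second outfall: C = (4927·41.64 + 357.0·173.0)/5284 = 50.52 mg/L.

50.5 mg/L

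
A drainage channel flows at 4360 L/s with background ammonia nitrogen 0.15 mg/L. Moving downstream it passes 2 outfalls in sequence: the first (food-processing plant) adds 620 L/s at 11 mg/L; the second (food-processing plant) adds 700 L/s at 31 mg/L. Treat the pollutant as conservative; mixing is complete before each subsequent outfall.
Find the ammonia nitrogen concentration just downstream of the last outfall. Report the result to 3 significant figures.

After outfall 1: Q = 4360 + 620.0 = 4980 L/s; C = (4360·0.1500 + 620.0·11.00)/4980 = 1.501 mg/L.
After outfall 2: Q = 4980 + 700.0 = 5680 L/s; C = (4980·1.501 + 700.0·31.00)/5680 = 5.136 mg/L.

5.14 mg/L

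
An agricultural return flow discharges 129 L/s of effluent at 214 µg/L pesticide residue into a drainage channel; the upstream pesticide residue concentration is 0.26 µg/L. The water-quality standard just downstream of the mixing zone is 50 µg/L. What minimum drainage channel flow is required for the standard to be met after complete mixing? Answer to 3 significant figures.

425 L/s

Set C_mix = 50: (Q·0.2600 + 129.0·214.0) / (Q + 129.0) = 50
→ Q = 129.0·(214.0 − 50)/(50 − 0.2600) = 425.3 L/s.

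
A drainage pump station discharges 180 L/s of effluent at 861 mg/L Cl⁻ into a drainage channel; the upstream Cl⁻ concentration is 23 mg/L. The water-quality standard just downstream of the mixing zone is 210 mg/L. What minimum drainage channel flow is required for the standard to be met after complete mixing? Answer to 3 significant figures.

Set C_mix = 210: (Q·23.00 + 180.0·861.0) / (Q + 180.0) = 210
→ Q = 180.0·(861.0 − 210)/(210 − 23.00) = 626.6 L/s.

627 L/s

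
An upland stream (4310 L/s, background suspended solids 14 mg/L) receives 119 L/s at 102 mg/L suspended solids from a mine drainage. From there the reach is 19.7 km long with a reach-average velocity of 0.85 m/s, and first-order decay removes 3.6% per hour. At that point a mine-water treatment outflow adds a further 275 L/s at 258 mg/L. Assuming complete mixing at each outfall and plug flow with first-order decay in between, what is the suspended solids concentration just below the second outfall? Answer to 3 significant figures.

27.3 mg/L

Conservation of mass: C = (4310·14.00 + 119.0·102.0) / 4429 = 72480/4429 = 16.36 mg/L; combined flow 4429 L/s.
Travel time t = 19.7·1000 / 0.85 = 23180 s = 6.438 h.
3.6%/h lost → k = −ln(1 − 0.036) = 0.03666 h⁻¹.
After decay, C = 16.36 × e^(−kt) = 16.36 × 0.7897 = 12.92 mg/L.
Second outfall: C = (4429·12.92 + 275.0·258.0)/4704 = 27.25 mg/L.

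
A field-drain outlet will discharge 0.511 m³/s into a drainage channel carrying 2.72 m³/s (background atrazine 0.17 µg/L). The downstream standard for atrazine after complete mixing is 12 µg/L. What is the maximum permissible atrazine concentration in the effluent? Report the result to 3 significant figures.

75.0 µg/L

At the limit, (Qr·Cr + Qe·Cₑ)/(Qr + Qe) = 12:
Cₑ = (3.231·12 − 2.720·0.1700) / 0.5110 = 74.97 µg/L.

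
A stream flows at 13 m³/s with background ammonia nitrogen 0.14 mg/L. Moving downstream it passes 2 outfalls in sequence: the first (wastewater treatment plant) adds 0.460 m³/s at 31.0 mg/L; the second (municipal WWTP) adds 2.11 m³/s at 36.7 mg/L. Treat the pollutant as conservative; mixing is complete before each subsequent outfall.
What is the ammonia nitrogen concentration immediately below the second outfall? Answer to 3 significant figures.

Below outfall 1: Q → 13.46 m³/s, C = (13.00·0.1400 + 0.4600·31.00)/13.46 = 1.195 mg/L.
Below outfall 2: Q → 15.57 m³/s, C = (13.46·1.195 + 2.110·36.70)/15.57 = 6.006 mg/L.

6.01 mg/L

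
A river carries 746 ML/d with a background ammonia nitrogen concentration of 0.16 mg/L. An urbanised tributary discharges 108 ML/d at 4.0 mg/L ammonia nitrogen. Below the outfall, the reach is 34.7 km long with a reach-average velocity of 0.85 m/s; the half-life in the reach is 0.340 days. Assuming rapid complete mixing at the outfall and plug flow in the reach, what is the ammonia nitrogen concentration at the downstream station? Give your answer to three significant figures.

Flow-weighted average: C = (746.0·0.1600 + 108.0·4.000) / 854.0 = 551.4/854.0 = 0.6456 mg/L.
Travel time t = 34.7·1000 / 0.85 = 40820 s = 11.34 h.
Half-life 0.340 d → k = ln 2 / 0.340 = 2.039 d⁻¹.
After decay, C = 0.6456 × e^(−kt) = 0.6456 × 0.3816 = 0.2464 mg/L.

0.246 mg/L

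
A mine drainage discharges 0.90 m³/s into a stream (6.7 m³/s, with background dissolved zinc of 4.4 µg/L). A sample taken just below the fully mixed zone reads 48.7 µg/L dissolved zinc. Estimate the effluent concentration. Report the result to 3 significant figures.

378 µg/L

Mass balance: 6.700·4.400 + 0.9000·Cₑ = 7.600·48.70
→ Cₑ = (7.600·48.70 − 6.700·4.400) / 0.9000 = 378.5 µg/L.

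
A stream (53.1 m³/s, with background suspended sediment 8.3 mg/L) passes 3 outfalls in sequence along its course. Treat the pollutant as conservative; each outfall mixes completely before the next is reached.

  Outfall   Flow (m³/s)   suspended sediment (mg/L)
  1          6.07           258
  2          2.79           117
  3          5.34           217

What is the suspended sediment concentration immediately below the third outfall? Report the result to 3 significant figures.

51.9 mg/L

Below outfall 1: Q → 59.17 m³/s, C = (53.10·8.300 + 6.070·258.0)/59.17 = 33.92 mg/L.
Below outfall 2: Q → 61.96 m³/s, C = (59.17·33.92 + 2.790·117.0)/61.96 = 37.66 mg/L.
Below outfall 3: Q → 67.30 m³/s, C = (61.96·37.66 + 5.340·217.0)/67.30 = 51.89 mg/L.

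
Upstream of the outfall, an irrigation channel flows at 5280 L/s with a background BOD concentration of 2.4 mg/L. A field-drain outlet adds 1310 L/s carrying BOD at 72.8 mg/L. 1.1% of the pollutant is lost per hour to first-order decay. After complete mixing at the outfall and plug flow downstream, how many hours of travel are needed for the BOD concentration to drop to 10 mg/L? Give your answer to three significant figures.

44.7 h

Conservation of mass: C = (5280·2.400 + 1310·72.80) / 6590 = 108000/6590 = 16.39 mg/L.
1.1%/h lost → k = −ln(1 − 0.011) = 0.01106 h⁻¹.
16.39·exp(−k·t) = 10 → t = ln(16.39/10)/k = 160900 s = 44.69 h.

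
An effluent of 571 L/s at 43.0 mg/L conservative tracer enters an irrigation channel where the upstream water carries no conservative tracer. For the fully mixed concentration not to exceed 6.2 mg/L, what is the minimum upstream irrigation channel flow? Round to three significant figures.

Set C_mix = 6.2: (Q·0 + 571.0·43.00) / (Q + 571.0) = 6.2
→ Q = 571.0·(43.00 − 6.2)/(6.2 − 0) = 3389 L/s.

3390 L/s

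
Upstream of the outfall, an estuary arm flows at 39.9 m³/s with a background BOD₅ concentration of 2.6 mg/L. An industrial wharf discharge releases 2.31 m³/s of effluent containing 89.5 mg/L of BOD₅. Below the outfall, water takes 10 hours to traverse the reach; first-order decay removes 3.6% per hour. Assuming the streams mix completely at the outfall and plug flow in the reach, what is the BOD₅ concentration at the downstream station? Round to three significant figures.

5.10 mg/L

Flow-weighted average: C = (39.90·2.600 + 2.310·89.50) / 42.21 = 310.5/42.21 = 7.356 mg/L.
3.6%/h lost → k = −ln(1 − 0.036) = 0.03666 h⁻¹.
After decay, C = 7.356 × e^(−kt) = 7.356 × 0.6931 = 5.098 mg/L.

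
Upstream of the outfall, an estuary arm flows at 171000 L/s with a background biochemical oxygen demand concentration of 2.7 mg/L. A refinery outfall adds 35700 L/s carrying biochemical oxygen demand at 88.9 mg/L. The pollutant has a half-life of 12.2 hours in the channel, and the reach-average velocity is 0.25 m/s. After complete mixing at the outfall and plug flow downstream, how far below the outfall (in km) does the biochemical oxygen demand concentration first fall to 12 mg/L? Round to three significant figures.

6.06 km

Flow-weighted average: C = (171000·2.700 + 35700·88.90) / 206700 = 3635000/206700 = 17.59 mg/L.
Half-life 12.2 h → k = ln 2 / 12.2 = 0.05682 h⁻¹ = 1.364 d⁻¹.
Set 17.59·exp(−k·t) = 12 → t = ln(17.59/12)/k = 24220 s = 6.729 h.
Distance = v·t = 0.25·24220 = 6056 m = 6.056 km.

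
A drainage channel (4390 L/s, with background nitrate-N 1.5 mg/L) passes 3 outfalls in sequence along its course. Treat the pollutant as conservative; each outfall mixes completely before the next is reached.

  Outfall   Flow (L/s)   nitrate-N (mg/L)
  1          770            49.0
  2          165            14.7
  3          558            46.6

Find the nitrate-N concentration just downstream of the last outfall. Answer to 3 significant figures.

After outfall 1: Q = 4390 + 770.0 = 5160 L/s; C = (4390·1.500 + 770.0·49.00)/5160 = 8.588 mg/L.
After outfall 2: Q = 5160 + 165.0 = 5325 L/s; C = (5160·8.588 + 165.0·14.70)/5325 = 8.778 mg/L.
After outfall 3: Q = 5325 + 558.0 = 5883 L/s; C = (5325·8.778 + 558.0·46.60)/5883 = 12.37 mg/L.

12.4 mg/L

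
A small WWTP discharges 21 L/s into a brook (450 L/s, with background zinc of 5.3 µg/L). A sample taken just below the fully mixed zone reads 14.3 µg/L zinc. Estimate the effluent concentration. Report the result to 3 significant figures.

207 µg/L

Mass balance: 450.0·5.300 + 21.00·Cₑ = 471.0·14.30
→ Cₑ = (471.0·14.30 − 450.0·5.300) / 21.00 = 207.2 µg/L.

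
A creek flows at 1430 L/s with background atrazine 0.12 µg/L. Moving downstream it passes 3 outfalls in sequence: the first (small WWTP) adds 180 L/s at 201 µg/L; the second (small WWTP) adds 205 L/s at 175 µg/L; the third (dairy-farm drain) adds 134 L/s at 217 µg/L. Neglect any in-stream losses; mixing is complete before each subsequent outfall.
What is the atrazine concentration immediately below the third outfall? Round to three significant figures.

Below outfall 1: Q → 1610 L/s, C = (1430·0.1200 + 180.0·201.0)/1610 = 22.58 µg/L.
Below outfall 2: Q → 1815 L/s, C = (1610·22.58 + 205.0·175.0)/1815 = 39.79 µg/L.
Below outfall 3: Q → 1949 L/s, C = (1815·39.79 + 134.0·217.0)/1949 = 51.98 µg/L.

52.0 µg/L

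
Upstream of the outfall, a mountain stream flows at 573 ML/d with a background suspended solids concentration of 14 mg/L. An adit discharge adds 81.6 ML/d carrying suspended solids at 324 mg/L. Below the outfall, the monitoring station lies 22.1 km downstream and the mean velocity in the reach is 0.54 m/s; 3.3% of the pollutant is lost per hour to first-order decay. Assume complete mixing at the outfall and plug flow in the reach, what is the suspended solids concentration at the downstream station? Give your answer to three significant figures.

After mixing, C = (573.0·14.00 + 81.60·324.0) / 654.6 = 34460/654.6 = 52.64 mg/L.
Travel time t = 22.1·1000 / 0.54 = 40930 s = 11.37 h.
3.3%/h lost → k = −ln(1 − 0.033) = 0.03356 h⁻¹.
After decay, C = 52.64 × e^(−kt) = 52.64 × 0.6828 = 35.95 mg/L.

35.9 mg/L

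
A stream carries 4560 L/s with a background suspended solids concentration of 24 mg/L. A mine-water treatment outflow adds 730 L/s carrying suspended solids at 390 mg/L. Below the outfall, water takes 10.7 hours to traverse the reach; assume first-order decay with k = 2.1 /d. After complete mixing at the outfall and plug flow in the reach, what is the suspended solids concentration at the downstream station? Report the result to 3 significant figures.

Flow-weighted average: C = (4560·24.00 + 730.0·390.0) / 5290 = 394100/5290 = 74.51 mg/L.
Decay over the reach: 74.51·exp(−kt) = 74.51·0.3921 = 29.21 mg/L.

29.2 mg/L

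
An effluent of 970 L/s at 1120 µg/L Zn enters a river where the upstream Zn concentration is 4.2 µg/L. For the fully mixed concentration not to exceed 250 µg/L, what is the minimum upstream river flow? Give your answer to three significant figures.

Set C_mix = 250: (Q·4.200 + 970.0·1120) / (Q + 970.0) = 250
→ Q = 970.0·(1120 − 250)/(250 − 4.200) = 3433 L/s.

3430 L/s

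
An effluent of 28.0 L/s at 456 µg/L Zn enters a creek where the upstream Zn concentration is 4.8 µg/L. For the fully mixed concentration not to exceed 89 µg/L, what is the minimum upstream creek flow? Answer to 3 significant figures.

Set C_mix = 89: (Q·4.800 + 28.00·456.0) / (Q + 28.00) = 89
→ Q = 28.00·(456.0 − 89)/(89 − 4.800) = 122.0 L/s.

122 L/s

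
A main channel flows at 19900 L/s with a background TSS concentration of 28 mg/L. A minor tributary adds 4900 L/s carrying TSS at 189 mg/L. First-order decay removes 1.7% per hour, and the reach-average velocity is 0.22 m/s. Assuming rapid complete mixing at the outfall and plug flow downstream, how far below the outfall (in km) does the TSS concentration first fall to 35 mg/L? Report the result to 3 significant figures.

After mixing, C = (19900·28.00 + 4900·189.0) / 24800 = 1483000/24800 = 59.81 mg/L.
1.7%/h lost → k = −ln(1 − 0.017) = 0.01715 h⁻¹.
Set 59.81·exp(−k·t) = 35 → t = ln(59.81/35)/k = 112500 s = 31.25 h.
Distance = v·t = 0.22·112500 = 24750 m = 24.75 km.

24.8 km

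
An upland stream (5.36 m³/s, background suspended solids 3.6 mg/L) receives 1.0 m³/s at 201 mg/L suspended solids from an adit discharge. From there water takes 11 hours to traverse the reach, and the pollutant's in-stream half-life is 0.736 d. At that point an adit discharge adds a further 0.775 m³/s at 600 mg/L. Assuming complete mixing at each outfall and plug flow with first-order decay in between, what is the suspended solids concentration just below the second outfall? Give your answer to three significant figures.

85.2 mg/L

Mixed concentration C = ΣQC/ΣQ = (5.360·3.600 + 1.000·201.0) / 6.360 = 220.3/6.360 = 34.64 mg/L; combined flow 6.360 m³/s.
Half-life 0.736 d → k = ln 2 / 0.736 = 0.9418 d⁻¹.
Decay over the reach: 34.64·exp(−kt) = 34.64·0.6494 = 22.50 mg/L.
At the second outfall, C = (6.360·22.50 + 0.7750·600.0) / (6.360 + 0.7750) = 85.22 mg/L.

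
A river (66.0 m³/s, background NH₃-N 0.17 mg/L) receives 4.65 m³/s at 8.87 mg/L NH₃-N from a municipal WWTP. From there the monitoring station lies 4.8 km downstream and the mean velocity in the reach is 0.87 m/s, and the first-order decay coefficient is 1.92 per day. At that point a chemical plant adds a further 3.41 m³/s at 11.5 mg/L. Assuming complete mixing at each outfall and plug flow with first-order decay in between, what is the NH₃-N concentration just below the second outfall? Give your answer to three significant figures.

1.16 mg/L

Conservation of mass: C = (66.00·0.1700 + 4.650·8.870) / 70.65 = 52.47/70.65 = 0.7426 mg/L; combined flow 70.65 m³/s.
Travel time t = 4.8·1000 / 0.87 = 5517 s = 1.533 h.
Applying C = C₀e^(−kt): 0.7426 × 0.8846 = 0.6569 mg/L.
At the second outfall, C = (70.65·0.6569 + 3.410·11.50) / (70.65 + 3.410) = 1.156 mg/L.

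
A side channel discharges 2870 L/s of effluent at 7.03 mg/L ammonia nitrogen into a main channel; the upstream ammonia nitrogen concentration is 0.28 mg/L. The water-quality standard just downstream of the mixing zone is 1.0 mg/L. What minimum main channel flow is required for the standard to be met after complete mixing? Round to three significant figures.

24000 L/s

Set C_mix = 1.0: (Q·0.2800 + 2870·7.030) / (Q + 2870) = 1.0
→ Q = 2870·(7.030 − 1.0)/(1.0 − 0.2800) = 24040 L/s.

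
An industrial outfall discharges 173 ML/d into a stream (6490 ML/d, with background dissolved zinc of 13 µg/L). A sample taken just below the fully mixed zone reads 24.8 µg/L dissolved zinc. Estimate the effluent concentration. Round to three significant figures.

467 µg/L

Mass balance: 6490·13.00 + 173.0·Cₑ = 6663·24.80
→ Cₑ = (6663·24.80 − 6490·13.00) / 173.0 = 467.5 µg/L.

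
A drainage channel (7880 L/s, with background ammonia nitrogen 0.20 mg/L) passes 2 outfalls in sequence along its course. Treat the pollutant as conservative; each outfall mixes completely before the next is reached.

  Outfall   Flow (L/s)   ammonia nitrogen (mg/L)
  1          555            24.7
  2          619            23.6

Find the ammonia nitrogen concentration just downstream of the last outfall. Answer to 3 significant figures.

3.30 mg/L

After outfall 1: Q = 7880 + 555.0 = 8435 L/s; C = (7880·0.2000 + 555.0·24.70)/8435 = 1.812 mg/L.
After outfall 2: Q = 8435 + 619.0 = 9054 L/s; C = (8435·1.812 + 619.0·23.60)/9054 = 3.302 mg/L.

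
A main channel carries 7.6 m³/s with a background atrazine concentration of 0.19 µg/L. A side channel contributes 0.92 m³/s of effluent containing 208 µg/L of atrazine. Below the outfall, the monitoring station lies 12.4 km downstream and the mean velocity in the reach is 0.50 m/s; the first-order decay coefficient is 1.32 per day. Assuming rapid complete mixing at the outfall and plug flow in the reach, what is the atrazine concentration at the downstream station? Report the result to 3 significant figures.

Conservation of mass: C = (7.600·0.1900 + 0.9200·208.0) / 8.520 = 192.8/8.520 = 22.63 µg/L.
Travel time t = 12.4·1000 / 0.50 = 24800 s = 6.889 h.
Decay over the reach: 22.63·exp(−kt) = 22.63·0.6846 = 15.49 µg/L.

15.5 µg/L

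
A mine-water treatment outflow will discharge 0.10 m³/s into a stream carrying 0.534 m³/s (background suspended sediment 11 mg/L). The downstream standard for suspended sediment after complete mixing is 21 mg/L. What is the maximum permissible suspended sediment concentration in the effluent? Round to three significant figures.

At the limit, (Qr·Cr + Qe·Cₑ)/(Qr + Qe) = 21:
Cₑ = (0.6340·21 − 0.5340·11.00) / 0.1000 = 74.40 mg/L.

74.4 mg/L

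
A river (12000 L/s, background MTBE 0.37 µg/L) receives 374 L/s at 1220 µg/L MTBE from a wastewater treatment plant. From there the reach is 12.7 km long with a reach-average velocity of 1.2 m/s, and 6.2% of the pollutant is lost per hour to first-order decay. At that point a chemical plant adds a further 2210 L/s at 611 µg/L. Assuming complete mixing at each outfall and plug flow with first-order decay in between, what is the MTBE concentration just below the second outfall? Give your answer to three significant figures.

119 µg/L

Mass balance: C = (12000·0.3700 + 374.0·1220) / 12370 = 460700/12370 = 37.23 µg/L; combined flow 12370 L/s.
Travel time t = 12.7·1000 / 1.2 = 10580 s = 2.940 h.
6.2%/h lost → k = −ln(1 − 0.062) = 0.06401 h⁻¹.
First-order decay: C = 37.23·exp(−k·t) = 37.23·0.8285 = 30.85 µg/L.
At the second outfall, C = (12370·30.85 + 2210·611.0) / (12370 + 2210) = 118.8 µg/L.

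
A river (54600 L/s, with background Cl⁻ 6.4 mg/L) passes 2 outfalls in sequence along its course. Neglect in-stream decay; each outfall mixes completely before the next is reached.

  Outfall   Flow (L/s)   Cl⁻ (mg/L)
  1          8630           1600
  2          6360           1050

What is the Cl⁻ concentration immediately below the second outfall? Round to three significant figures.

Outfall 1: combined Q = 63230 L/s; C = (54600·6.400 + 8630·1600)/63230 = 223.9 mg/L.
Outfall 2: combined Q = 69590 L/s; C = (63230·223.9 + 6360·1050)/69590 = 299.4 mg/L.

299 mg/L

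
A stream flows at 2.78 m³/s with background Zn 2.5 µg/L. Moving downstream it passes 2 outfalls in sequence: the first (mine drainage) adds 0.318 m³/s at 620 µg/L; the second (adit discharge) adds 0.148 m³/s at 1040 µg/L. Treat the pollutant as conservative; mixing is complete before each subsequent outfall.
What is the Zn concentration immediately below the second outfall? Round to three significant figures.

Below outfall 1: Q → 3.098 m³/s, C = (2.780·2.500 + 0.3180·620.0)/3.098 = 65.88 µg/L.
Below outfall 2: Q → 3.246 m³/s, C = (3.098·65.88 + 0.1480·1040)/3.246 = 110.3 µg/L.

110 µg/L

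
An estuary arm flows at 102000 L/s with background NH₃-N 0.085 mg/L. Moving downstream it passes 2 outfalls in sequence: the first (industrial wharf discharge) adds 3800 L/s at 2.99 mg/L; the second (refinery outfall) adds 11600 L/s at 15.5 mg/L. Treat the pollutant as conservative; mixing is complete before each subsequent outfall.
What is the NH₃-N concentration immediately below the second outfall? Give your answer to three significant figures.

1.70 mg/L

After outfall 1: Q = 102000 + 3800 = 105800 L/s; C = (102000·0.08500 + 3800·2.990)/105800 = 0.1893 mg/L.
After outfall 2: Q = 105800 + 11600 = 117400 L/s; C = (105800·0.1893 + 11600·15.50)/117400 = 1.702 mg/L.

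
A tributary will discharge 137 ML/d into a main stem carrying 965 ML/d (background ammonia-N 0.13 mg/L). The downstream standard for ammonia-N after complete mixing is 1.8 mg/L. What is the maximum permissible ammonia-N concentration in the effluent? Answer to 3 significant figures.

13.6 mg/L

At the limit, (Qr·Cr + Qe·Cₑ)/(Qr + Qe) = 1.8:
Cₑ = (1102·1.8 − 965.0·0.1300) / 137.0 = 13.56 mg/L.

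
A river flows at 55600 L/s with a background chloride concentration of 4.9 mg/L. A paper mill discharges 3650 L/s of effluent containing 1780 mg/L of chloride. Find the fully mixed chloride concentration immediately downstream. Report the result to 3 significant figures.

114 mg/L

After mixing, C = (55600·4.900 + 3650·1780) / 59250 = 6769000/59250 = 114.3 mg/L.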